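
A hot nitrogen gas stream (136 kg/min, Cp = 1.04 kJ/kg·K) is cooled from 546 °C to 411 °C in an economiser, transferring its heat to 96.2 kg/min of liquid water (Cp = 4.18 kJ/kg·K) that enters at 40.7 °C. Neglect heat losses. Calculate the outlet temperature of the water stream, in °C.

Heat released by hot stream: Q = 136 × 1.04 × (546 − 411) = 19094 kJ/min
Energy balance on cold side (adiabatic exchanger): Q = ṁ_c·Cp_c·(T_c,out − T_c,in)
T_c,out = 40.7 + 19094/(96.2 × 4.18) = 88.185 °C

T_c,out = 88.2 °C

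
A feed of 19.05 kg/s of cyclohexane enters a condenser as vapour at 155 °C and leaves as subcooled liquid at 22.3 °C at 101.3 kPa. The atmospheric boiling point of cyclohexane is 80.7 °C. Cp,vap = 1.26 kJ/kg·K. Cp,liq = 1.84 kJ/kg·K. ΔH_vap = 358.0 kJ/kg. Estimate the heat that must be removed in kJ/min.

Q_c = 639000 kJ/min

vapour 155→80.7 °C: -93.618 kJ/kg
condensation at 80.7 °C: -358 kJ/kg
liquid 80.7→22.3 °C: -107.46 kJ/kg
Δh = -93.618 + -358 + -107.46 = -559.07 kJ/kg
Q = ṁ·Δh = 19.05 kg/s × -559.07 kJ/kg = -10650 kJ/s
|Q| = 10650 kW = 639020 kJ/min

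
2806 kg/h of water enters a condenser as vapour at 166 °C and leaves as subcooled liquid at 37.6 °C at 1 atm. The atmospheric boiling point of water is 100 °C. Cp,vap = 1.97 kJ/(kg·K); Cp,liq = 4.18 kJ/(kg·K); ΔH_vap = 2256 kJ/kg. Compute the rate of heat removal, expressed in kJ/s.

vapour 166→100 °C: -130.02 kJ/kg
condensation at 100 °C: -2256 kJ/kg
liquid 100→37.6 °C: -260.83 kJ/kg
Δh = -130.02 + -2256 + -260.83 = -2646.9 kJ/kg
Q = ṁ·Δh = 2806 kg/h × -2646.9 kJ/kg = -7.4271e+06 kJ/h
|Q| = 2063.1 kW

Q_c = 2060 kJ/s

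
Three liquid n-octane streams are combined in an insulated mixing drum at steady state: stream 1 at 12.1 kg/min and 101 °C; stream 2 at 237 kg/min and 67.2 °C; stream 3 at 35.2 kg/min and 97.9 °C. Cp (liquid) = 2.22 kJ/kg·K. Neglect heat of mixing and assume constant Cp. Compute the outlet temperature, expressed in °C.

No heat crosses the boundary, so H_out = H_in.
T_out = Σ ṁᵢCp,ᵢTᵢ / Σ ṁᵢCp,ᵢ
      = 45720 / 631.15 = 72.44 °C

T_out = 72.4 °C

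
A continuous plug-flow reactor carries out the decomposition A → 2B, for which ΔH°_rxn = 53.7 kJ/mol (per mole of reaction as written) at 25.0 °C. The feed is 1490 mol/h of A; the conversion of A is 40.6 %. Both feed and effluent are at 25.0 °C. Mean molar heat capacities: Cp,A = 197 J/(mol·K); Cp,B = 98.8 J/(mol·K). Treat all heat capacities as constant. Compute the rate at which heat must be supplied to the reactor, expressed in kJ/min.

Extent of reaction ξ = 0.406 × 1490 = 604.94 mol/h
Reaction term: ξ·ΔH°_rxn = 604.94 × 53.7 = 32485 kJ/h
Q = ΔH = 32485 kJ/h = 9.0237 kW
Heat supplied = 541.42 kJ/min

Q_in = 541 kJ/min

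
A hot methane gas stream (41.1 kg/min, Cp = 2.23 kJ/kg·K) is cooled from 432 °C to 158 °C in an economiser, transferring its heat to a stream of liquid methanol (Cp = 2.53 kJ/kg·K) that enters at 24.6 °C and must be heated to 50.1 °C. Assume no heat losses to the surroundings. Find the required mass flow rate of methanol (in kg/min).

Heat released by hot stream: Q = 41.1 × 2.23 × (432 − 158) = 25113 kJ/min
Energy balance on cold side (adiabatic exchanger): Q = ṁ_c·Cp_c·(T_c,out − T_c,in)
ṁ_c = 25113 / [2.53 × (50.1 − 24.6)] = 389.26 kg/min

ṁ_c = 389 kg/min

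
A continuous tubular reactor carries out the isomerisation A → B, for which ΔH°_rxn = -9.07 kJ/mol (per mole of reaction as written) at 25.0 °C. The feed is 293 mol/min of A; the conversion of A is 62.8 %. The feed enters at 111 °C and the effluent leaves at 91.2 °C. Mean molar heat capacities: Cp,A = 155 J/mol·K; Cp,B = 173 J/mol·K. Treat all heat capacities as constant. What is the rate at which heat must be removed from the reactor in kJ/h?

Q_out = 141000 kJ/h

Extent of reaction ξ = 0.628 × 293 = 184 mol/min
Reaction term: ξ·ΔH°_rxn = 184 × -9.07 = -1668.9 kJ/min
Sensible, feed 111→25 °C: -3905.7 kJ/min
Outlet flows (mol/min): A 109, B 184
Sensible, products 25→91.2 °C: 3225.7 kJ/min
Q = ΔH = -2348.9 kJ/min = -39.148 kW
Heat removed = 140930 kJ/h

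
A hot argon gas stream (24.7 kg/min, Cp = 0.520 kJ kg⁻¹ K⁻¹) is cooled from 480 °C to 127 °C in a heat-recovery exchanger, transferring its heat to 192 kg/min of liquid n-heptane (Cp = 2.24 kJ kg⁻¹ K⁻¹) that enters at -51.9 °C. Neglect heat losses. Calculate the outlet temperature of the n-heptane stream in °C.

Heat released by hot stream: Q = 24.7 × 0.520 × (480 − 127) = 4533.9 kJ/min
Energy balance on cold side (adiabatic exchanger): Q = ṁ_c·Cp_c·(T_c,out − T_c,in)
T_c,out = -51.9 + 4533.9/(192 × 2.24) = -41.358 °C

T_c,out = -41.4 °C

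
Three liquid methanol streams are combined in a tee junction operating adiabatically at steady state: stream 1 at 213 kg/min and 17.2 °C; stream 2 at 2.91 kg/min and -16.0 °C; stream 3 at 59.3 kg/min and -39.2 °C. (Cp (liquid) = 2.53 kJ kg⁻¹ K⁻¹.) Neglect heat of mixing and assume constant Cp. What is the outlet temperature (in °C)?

No heat crosses the boundary, so H_out = H_in.
T_out = Σ ṁᵢCp,ᵢTᵢ / Σ ṁᵢCp,ᵢ
      = 3270 / 696.28 = 4.6963 °C

T_out = 4.70 °C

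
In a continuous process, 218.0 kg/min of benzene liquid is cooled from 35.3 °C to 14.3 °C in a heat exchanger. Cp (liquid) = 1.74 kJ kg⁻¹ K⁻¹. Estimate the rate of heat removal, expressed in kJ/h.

Q_c = 478000 kJ/h

Q = ṁ·Cp·ΔT = 218.0 × 1.74 × (14.3 − 35.3) = -7965.7 kJ/min
Converting: 7965.7 / 60 s = 132.76 kW
Cooling duty = 477940 kJ/h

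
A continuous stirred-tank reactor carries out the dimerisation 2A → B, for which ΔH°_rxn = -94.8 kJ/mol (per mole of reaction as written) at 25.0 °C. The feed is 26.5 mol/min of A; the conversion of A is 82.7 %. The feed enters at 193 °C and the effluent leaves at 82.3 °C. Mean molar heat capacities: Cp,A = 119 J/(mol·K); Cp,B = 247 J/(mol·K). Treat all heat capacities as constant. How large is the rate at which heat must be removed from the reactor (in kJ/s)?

Q_out = 23.0 kJ/s

Extent of reaction ξ = 0.827 × 26.5 / 2 = 10.958 mol/min
Reaction term: ξ·ΔH°_rxn = 10.958 × -94.8 = -1038.8 kJ/min
Sensible, feed 193→25 °C: -529.79 kJ/min
Outlet flows (mol/min): A 4.5845, B 10.958
Sensible, products 25→82.3 °C: 186.35 kJ/min
Q = ΔH = -1382.2 kJ/min = -23.037 kW
Heat removed = 23.037 kJ/s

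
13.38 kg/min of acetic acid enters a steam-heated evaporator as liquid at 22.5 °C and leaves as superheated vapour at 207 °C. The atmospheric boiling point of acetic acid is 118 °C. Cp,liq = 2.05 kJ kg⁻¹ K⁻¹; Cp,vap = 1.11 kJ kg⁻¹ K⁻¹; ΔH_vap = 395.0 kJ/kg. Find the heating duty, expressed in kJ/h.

Q = 554000 kJ/h

liquid 22.5→118 °C: 195.77 kJ/kg
vaporisation at 118 °C: 395 kJ/kg
vapour 118→207 °C: 98.79 kJ/kg
Δh = 195.77 + 395 + 98.79 = 689.56 kJ/kg
Q = ṁ·Δh = 13.38 kg/min × 689.56 kJ/kg = 9226.4 kJ/min
|Q| = 153.77 kW = 553580 kJ/h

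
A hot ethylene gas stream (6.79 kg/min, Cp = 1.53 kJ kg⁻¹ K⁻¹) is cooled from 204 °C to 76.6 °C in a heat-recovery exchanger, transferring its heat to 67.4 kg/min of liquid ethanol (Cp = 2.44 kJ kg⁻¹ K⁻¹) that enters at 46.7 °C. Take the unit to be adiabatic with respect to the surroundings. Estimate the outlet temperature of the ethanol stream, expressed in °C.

T_c,out = 54.7 °C

Heat released by hot stream: Q = 6.79 × 1.53 × (204 − 76.6) = 1323.5 kJ/min
Energy balance on cold side (adiabatic exchanger): Q = ṁ_c·Cp_c·(T_c,out − T_c,in)
T_c,out = 46.7 + 1323.5/(67.4 × 2.44) = 54.748 °C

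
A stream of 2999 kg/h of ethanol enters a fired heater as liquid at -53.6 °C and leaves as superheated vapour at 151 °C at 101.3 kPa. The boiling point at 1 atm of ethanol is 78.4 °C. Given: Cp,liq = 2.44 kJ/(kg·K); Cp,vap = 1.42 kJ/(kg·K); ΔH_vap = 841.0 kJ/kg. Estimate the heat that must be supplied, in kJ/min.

liquid -53.6→78.4 °C: 322.08 kJ/kg
vaporisation at 78.4 °C: 841 kJ/kg
vapour 78.4→151 °C: 103.09 kJ/kg
Δh = 322.08 + 841 + 103.09 = 1266.2 kJ/kg
Q = ṁ·Δh = 2999 kg/h × 1266.2 kJ/kg = 3.7972e+06 kJ/h
|Q| = 1054.8 kW = 63287 kJ/min

Q = 63300 kJ/min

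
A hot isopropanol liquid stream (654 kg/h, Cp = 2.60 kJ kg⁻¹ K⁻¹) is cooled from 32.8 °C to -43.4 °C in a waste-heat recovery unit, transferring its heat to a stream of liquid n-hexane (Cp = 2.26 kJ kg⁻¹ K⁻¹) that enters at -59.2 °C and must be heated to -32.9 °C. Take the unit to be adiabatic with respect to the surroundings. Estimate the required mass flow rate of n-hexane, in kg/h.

Heat released by hot stream: Q = 654 × 2.60 × (32.8 − -43.4) = 129570 kJ/h
Energy balance on cold side (adiabatic exchanger): Q = ṁ_c·Cp_c·(T_c,out − T_c,in)
ṁ_c = 129570 / [2.26 × (-32.9 − -59.2)] = 2179.9 kg/h

ṁ_c = 2180 kg/h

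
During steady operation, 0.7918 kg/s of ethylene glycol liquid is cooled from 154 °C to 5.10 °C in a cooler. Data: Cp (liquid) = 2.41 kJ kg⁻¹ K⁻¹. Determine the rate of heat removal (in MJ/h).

Q_c = 1020 MJ/h

Q = ṁ·Cp·ΔT = 0.7918 × 2.41 × (5.10 − 154) = -284.14 kJ/s
Cooling duty = 1022.9 MJ/h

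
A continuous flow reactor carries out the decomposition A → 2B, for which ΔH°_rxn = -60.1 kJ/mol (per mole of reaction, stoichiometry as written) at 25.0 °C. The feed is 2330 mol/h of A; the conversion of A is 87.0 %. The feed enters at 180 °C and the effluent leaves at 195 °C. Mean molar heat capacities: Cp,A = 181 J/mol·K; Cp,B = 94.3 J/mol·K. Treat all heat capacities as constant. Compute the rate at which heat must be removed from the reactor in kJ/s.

Q_out = 31.4 kJ/s

Extent of reaction ξ = 0.870 × 2330 = 2027.1 mol/h
Reaction term: ξ·ΔH°_rxn = 2027.1 × -60.1 = -121830 kJ/h
Sensible, feed 180→25 °C: -65368 kJ/h
Outlet flows (mol/h): A 302.9, B 4054.2
Sensible, products 25→195 °C: 74313 kJ/h
Q = ΔH = -112880 kJ/h = -31.357 kW
Heat removed = 31.357 kJ/s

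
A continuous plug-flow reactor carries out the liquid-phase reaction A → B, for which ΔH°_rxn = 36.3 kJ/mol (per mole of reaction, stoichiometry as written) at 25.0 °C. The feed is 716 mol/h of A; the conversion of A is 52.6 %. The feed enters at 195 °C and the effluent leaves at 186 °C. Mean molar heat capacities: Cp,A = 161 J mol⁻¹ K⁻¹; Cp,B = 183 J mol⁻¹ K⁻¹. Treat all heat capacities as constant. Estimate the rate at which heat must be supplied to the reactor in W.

Q_in = 3880 W

Extent of reaction ξ = 0.526 × 716 = 376.62 mol/h
Reaction term: ξ·ΔH°_rxn = 376.62 × 36.3 = 13671 kJ/h
Sensible, feed 195→25 °C: -19597 kJ/h
Outlet flows (mol/h): A 339.38, B 376.62
Sensible, products 25→186 °C: 19893 kJ/h
Q = ΔH = 13968 kJ/h = 3.8799 kW
Heat supplied = 3879.9 W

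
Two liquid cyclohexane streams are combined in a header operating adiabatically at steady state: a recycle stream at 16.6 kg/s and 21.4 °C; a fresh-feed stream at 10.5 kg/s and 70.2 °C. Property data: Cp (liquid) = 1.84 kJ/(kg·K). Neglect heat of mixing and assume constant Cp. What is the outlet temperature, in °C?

T_out = 40.3 °C

Adiabatic, steady state ⇒ Σ ṁᵢCp,ᵢ(T_out − Tᵢ) = 0
Σ ṁᵢCp,ᵢTᵢ = 16.6×1.84×21.4 + 10.5×1.84×70.2 = 2009.9
Σ ṁᵢCp,ᵢ = 16.6×1.84 + 10.5×1.84 = 49.864
T_out = 2009.9 / 49.864 = 40.308 °C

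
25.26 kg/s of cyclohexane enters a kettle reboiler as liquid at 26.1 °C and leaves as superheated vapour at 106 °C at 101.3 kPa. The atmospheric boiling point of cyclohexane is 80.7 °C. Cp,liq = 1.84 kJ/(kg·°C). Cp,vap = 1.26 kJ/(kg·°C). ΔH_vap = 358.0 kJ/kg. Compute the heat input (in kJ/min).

Q = 743000 kJ/min

liquid 26.1→80.7 °C: 100.46 kJ/kg
vaporisation at 80.7 °C: 358 kJ/kg
vapour 80.7→106 °C: 31.878 kJ/kg
Δh = 100.46 + 358 + 31.878 = 490.34 kJ/kg
Q = ṁ·Δh = 25.26 kg/s × 490.34 kJ/kg = 12386 kJ/s
|Q| = 12386 kW = 743160 kJ/min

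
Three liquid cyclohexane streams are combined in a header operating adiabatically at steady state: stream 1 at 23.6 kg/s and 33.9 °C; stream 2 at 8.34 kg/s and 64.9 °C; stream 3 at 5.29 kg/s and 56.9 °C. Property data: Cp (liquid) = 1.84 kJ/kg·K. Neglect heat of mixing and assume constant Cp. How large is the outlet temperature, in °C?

T_out = 44.1 °C

Energy balance with Q = 0: Σ ṁᵢCp,ᵢ(T_out − Tᵢ) = 0
Σ ṁᵢCp,ᵢTᵢ = 23.6×1.84×33.9 + 8.34×1.84×64.9 + 5.29×1.84×56.9 = 3021.8
Σ ṁᵢCp,ᵢ = 23.6×1.84 + 8.34×1.84 + 5.29×1.84 = 68.503
T_out = 3021.8 / 68.503 = 44.112 °C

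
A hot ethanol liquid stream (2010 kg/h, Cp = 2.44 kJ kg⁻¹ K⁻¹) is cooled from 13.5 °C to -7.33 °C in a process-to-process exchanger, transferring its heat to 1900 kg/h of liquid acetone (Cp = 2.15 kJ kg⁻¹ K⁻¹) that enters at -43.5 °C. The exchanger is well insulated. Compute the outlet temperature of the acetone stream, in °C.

T_c,out = -18.5 °C

Heat released by hot stream: Q = 2010 × 2.44 × (13.5 − -7.33) = 102160 kJ/h
Energy balance on cold side (adiabatic exchanger): Q = ṁ_c·Cp_c·(T_c,out − T_c,in)
T_c,out = -43.5 + 102160/(1900 × 2.15) = -18.492 °C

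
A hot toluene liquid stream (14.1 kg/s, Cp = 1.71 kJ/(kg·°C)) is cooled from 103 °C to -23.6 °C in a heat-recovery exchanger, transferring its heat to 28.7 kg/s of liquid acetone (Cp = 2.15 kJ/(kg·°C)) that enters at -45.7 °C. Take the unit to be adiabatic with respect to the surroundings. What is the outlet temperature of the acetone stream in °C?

T_c,out = 3.77 °C

Heat released by hot stream: Q = 14.1 × 1.71 × (103 − -23.6) = 3052.5 kJ/s
Energy balance on cold side (adiabatic exchanger): Q = ṁ_c·Cp_c·(T_c,out − T_c,in)
T_c,out = -45.7 + 3052.5/(28.7 × 2.15) = 3.7685 °C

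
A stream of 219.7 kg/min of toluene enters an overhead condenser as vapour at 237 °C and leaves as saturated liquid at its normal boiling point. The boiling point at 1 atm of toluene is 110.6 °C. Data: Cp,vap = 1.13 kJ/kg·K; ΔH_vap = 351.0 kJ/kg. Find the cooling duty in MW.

Q_c = 1.81 MW

vapour 237→110.6 °C: -142.83 kJ/kg
condensation at 110.6 °C: -351 kJ/kg
Δh = -142.83 + -351 = -493.83 kJ/kg
Q = ṁ·Δh = 219.7 kg/min × -493.83 kJ/kg = -108490 kJ/min
|Q| = 1808.2 kW = 1.8082 MW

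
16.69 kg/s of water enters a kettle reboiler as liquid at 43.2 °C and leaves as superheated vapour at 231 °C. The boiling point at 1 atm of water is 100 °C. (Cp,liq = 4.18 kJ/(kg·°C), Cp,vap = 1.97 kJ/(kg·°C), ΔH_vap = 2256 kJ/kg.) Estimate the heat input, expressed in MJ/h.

Q = 165000 MJ/h

liquid 43.2→100 °C: 237.42 kJ/kg
vaporisation at 100 °C: 2256 kJ/kg
vapour 100→231 °C: 258.07 kJ/kg
Δh = 237.42 + 2256 + 258.07 = 2751.5 kJ/kg
Q = ṁ·Δh = 16.69 kg/s × 2751.5 kJ/kg = 45922 kJ/s
|Q| = 45922 kW = 165320 MJ/h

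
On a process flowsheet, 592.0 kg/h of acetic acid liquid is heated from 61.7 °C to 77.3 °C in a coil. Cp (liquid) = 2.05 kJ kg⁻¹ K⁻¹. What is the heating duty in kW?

Q = 5.26 kW

Q = ṁ·Cp·ΔT = 592.0 × 2.05 × (77.3 − 61.7) = 18932 kJ/h
Converting: 18932 / 3600 s = 5.2589 kW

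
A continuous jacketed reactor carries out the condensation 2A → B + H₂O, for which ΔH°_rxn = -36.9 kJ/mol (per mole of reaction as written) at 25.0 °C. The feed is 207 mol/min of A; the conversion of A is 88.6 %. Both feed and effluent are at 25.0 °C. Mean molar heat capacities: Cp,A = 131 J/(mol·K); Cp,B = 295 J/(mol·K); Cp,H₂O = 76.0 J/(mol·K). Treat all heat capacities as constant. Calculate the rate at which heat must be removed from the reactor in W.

Extent of reaction ξ = 0.886 × 207 / 2 = 91.701 mol/min
Reaction term: ξ·ΔH°_rxn = 91.701 × -36.9 = -3383.8 kJ/min
Q = ΔH = -3383.8 kJ/min = -56.396 kW
Heat removed = 56396 W

Q_out = 56400 W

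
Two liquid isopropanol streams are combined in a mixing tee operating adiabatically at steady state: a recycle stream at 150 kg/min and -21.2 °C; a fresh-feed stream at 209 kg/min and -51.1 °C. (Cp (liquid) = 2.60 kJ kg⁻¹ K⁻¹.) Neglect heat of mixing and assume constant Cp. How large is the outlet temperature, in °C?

Adiabatic, steady state ⇒ Σ ṁᵢCp,ᵢ(T_out − Tᵢ) = 0
Σ ṁᵢCp,ᵢTᵢ = 150×2.60×-21.2 + 209×2.60×-51.1 = -36036
Σ ṁᵢCp,ᵢ = 150×2.60 + 209×2.60 = 933.4
T_out = -36036 / 933.4 = -38.607 °C

T_out = -38.6 °C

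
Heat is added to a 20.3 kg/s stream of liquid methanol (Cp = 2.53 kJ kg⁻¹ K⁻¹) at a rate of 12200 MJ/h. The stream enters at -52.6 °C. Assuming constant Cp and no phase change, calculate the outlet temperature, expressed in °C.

T_out = 13.4 °C

Q = 12200 MJ/h = 3388.9 kJ/s
ΔT = Q/(ṁ·Cp) = 3388.9/(20.3×2.53) = 65.984 K
T_out = -52.6 + 65.984 = 13.384 °C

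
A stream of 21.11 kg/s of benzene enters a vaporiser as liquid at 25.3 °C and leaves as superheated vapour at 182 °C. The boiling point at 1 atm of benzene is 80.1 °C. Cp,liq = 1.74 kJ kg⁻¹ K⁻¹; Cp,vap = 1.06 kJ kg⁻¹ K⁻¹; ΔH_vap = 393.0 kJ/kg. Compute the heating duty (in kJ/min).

liquid 25.3→80.1 °C: 95.352 kJ/kg
vaporisation at 80.1 °C: 393 kJ/kg
vapour 80.1→182 °C: 108.01 kJ/kg
Δh = 95.352 + 393 + 108.01 = 596.37 kJ/kg
Q = ṁ·Δh = 21.11 kg/s × 596.37 kJ/kg = 12589 kJ/s
|Q| = 12589 kW = 755360 kJ/min

Q = 755000 kJ/min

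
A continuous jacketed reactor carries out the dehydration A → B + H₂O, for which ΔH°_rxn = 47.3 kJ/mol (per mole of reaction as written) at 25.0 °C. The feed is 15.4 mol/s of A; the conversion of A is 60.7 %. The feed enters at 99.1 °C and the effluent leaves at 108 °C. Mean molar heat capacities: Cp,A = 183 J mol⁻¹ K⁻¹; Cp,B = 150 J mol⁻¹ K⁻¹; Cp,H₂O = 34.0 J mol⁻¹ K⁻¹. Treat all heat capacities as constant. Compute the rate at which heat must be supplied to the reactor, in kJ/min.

Extent of reaction ξ = 0.607 × 15.4 = 9.3478 mol/s
Reaction term: ξ·ΔH°_rxn = 9.3478 × 47.3 = 442.15 kJ/s
Sensible, feed 99.1→25 °C: -208.83 kJ/s
Outlet flows (mol/s): A 6.0522, B 9.3478, H₂O 9.3478
Sensible, products 25→108 °C: 234.69 kJ/s
Q = ΔH = 468.01 kJ/s = 468.01 kW
Heat supplied = 28081 kJ/min

Q_in = 28100 kJ/min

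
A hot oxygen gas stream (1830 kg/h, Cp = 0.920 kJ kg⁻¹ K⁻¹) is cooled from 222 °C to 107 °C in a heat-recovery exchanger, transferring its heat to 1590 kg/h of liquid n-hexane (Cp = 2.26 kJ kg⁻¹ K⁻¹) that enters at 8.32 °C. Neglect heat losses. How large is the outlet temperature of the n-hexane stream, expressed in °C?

Heat released by hot stream: Q = 1830 × 0.920 × (222 − 107) = 193610 kJ/h
Energy balance on cold side (adiabatic exchanger): Q = ṁ_c·Cp_c·(T_c,out − T_c,in)
T_c,out = 8.32 + 193610/(1590 × 2.26) = 62.2 °C

T_c,out = 62.2 °C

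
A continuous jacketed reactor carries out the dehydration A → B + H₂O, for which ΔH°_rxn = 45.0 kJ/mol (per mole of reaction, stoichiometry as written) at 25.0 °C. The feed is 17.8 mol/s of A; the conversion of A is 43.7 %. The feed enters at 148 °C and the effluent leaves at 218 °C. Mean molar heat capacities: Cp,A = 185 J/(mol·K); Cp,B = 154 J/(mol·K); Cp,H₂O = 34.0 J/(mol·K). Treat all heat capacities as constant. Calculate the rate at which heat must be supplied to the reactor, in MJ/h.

Extent of reaction ξ = 0.437 × 17.8 = 7.7786 mol/s
Reaction term: ξ·ΔH°_rxn = 7.7786 × 45.0 = 350.04 kJ/s
Sensible, feed 148→25 °C: -405.04 kJ/s
Outlet flows (mol/s): A 10.021, B 7.7786, H₂O 7.7786
Sensible, products 25→218 °C: 640.05 kJ/s
Q = ΔH = 585.05 kJ/s = 585.05 kW
Heat supplied = 2106.2 MJ/h

Q_in = 2110 MJ/h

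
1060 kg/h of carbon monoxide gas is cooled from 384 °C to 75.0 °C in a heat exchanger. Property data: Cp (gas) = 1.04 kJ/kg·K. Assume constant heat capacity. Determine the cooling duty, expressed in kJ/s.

Q = ṁ·Cp·ΔT = 1060 × 1.04 × (75.0 − 384) = -340640 kJ/h
Converting: 340640 / 3600 s = 94.623 kW

Q_c = 94.6 kJ/s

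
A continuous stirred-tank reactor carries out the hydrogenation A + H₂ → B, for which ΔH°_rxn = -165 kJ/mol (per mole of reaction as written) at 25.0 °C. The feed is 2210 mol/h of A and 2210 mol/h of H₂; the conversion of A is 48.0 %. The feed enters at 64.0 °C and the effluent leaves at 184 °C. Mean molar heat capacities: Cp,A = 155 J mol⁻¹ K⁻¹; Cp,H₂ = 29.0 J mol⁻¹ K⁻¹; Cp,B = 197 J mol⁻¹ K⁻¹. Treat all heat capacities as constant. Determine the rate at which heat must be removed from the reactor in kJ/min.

Extent of reaction ξ = 0.480 × 2210 = 1060.8 mol/h
Reaction term: ξ·ΔH°_rxn = 1060.8 × -165 = -175030 kJ/h
Sensible, feed 64.0→25 °C: -15859 kJ/h
Outlet flows (mol/h): A 1149.2, H₂ 1149.2, B 1060.8
Sensible, products 25→184 °C: 66848 kJ/h
Q = ΔH = -124040 kJ/h = -34.456 kW
Heat removed = 2067.4 kJ/min

Q_out = 2070 kJ/min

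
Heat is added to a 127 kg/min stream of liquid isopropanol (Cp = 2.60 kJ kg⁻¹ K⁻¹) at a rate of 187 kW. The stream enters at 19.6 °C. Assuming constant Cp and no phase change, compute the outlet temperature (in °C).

Q = 187 kW = 11220 kJ/min
ΔT = Q/(ṁ·Cp) = 11220/(127×2.60) = 33.979 K
T_out = 19.6 + 33.979 = 53.579 °C

T_out = 53.6 °C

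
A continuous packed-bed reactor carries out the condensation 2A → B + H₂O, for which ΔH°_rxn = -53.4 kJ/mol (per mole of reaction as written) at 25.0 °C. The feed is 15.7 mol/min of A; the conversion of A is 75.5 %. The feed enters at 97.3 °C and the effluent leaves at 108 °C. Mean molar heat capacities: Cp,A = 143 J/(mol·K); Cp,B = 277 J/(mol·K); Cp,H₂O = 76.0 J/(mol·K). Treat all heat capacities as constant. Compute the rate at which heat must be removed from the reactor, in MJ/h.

Extent of reaction ξ = 0.755 × 15.7 / 2 = 5.9268 mol/min
Reaction term: ξ·ΔH°_rxn = 5.9268 × -53.4 = -316.49 kJ/min
Sensible, feed 97.3→25 °C: -162.32 kJ/min
Outlet flows (mol/min): A 3.8465, B 5.9268, H₂O 5.9268
Sensible, products 25→108 °C: 219.3 kJ/min
Q = ΔH = -259.51 kJ/min = -4.3251 kW
Heat removed = 15.57 MJ/h

Q_out = 15.6 MJ/h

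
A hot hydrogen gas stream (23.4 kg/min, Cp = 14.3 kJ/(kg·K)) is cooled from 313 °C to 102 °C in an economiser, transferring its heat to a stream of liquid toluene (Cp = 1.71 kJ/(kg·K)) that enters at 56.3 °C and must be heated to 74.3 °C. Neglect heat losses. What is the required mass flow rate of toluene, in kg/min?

ṁ_c = 2290 kg/min

Heat released by hot stream: Q = 23.4 × 14.3 × (313 − 102) = 70605 kJ/min
Energy balance on cold side (adiabatic exchanger): Q = ṁ_c·Cp_c·(T_c,out − T_c,in)
ṁ_c = 70605 / [1.71 × (74.3 − 56.3)] = 2293.9 kg/min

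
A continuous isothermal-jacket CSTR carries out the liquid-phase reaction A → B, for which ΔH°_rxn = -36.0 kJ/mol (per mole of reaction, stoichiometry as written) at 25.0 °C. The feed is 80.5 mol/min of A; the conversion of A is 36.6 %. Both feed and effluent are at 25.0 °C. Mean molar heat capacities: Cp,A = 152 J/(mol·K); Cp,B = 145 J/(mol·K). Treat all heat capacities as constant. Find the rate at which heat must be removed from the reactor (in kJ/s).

Q_out = 17.7 kJ/s

Extent of reaction ξ = 0.366 × 80.5 = 29.463 mol/min
Reaction term: ξ·ΔH°_rxn = 29.463 × -36.0 = -1060.7 kJ/min
Q = ΔH = -1060.7 kJ/min = -17.678 kW
Heat removed = 17.678 kJ/s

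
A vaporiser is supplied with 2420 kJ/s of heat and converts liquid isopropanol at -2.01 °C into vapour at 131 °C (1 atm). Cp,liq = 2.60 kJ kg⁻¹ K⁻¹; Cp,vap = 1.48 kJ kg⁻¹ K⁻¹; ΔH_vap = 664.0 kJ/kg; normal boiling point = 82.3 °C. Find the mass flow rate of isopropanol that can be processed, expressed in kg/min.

Δh = 2.60×(82.3−-2.01) + 664.0 + 1.48×(131−82.3) = 955.28 kJ/kg
Q = 2420 kJ/s = 2420 kJ/s = 145200 kJ/min
ṁ = Q/Δh = 145200 / 955.28 = 152 kg/min

ṁ = 152 kg/min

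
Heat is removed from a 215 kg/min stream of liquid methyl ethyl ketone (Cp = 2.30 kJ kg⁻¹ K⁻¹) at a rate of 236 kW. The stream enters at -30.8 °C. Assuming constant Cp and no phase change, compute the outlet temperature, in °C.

T_out = -59.4 °C

Q = 236 kW = 14160 kJ/min
ΔT = Q/(ṁ·Cp) = 14160/(215×2.30) = 28.635 K
T_out = -30.8 − 28.635 = -59.435 °C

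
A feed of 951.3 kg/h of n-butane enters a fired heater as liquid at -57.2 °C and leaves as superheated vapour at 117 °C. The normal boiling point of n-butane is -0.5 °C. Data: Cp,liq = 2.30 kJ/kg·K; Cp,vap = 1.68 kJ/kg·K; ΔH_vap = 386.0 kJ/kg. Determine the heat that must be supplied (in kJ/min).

liquid -57.2→-0.5 °C: 130.41 kJ/kg
vaporisation at -0.5 °C: 386 kJ/kg
vapour -0.5→117 °C: 197.4 kJ/kg
Δh = 130.41 + 386 + 197.4 = 713.81 kJ/kg
Q = ṁ·Δh = 951.3 kg/h × 713.81 kJ/kg = 679050 kJ/h
|Q| = 188.62 kW = 11317 kJ/min

Q = 11300 kJ/min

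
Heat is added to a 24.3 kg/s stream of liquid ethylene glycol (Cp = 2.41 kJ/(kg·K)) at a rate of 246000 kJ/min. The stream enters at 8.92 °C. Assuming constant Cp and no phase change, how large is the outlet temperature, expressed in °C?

T_out = 78.9 °C

Q = 246000 kJ/min = 4100 kJ/s
ΔT = Q/(ṁ·Cp) = 4100/(24.3×2.41) = 70.01 K
T_out = 8.92 + 70.01 = 78.93 °C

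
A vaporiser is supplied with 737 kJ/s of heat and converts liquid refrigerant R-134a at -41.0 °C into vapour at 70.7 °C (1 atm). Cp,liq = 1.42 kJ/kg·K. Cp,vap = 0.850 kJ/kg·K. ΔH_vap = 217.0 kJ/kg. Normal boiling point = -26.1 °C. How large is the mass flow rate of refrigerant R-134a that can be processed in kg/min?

Δh = 1.42×(-26.1−-41.0) + 217.0 + 0.850×(70.7−-26.1) = 320.44 kJ/kg
Q = 737 kJ/s = 737 kJ/s = 44220 kJ/min
ṁ = Q/Δh = 44220 / 320.44 = 138 kg/min

ṁ = 138 kg/min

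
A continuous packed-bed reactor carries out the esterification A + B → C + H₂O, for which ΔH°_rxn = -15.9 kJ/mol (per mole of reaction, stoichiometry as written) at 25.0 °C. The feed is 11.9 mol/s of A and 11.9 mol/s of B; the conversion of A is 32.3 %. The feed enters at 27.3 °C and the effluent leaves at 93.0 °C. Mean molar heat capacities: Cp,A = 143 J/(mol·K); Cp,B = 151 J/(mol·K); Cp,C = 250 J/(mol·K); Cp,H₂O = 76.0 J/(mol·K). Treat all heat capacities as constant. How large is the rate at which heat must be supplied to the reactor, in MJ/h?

Extent of reaction ξ = 0.323 × 11.9 = 3.8437 mol/s
Reaction term: ξ·ΔH°_rxn = 3.8437 × -15.9 = -61.115 kJ/s
Sensible, feed 27.3→25 °C: -8.0468 kJ/s
Outlet flows (mol/s): A 8.0563, B 8.0563, C 3.8437, H₂O 3.8437
Sensible, products 25→93.0 °C: 246.27 kJ/s
Q = ΔH = 177.11 kJ/s = 177.11 kW
Heat supplied = 637.59 MJ/h

Q_in = 638 MJ/h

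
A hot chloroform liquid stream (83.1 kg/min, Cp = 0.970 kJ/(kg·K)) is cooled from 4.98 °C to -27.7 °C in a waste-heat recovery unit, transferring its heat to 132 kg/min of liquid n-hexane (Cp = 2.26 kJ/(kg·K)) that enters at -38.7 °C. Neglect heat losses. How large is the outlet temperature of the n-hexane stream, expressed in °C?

Heat released by hot stream: Q = 83.1 × 0.970 × (4.98 − -27.7) = 2634.2 kJ/min
Energy balance on cold side (adiabatic exchanger): Q = ṁ_c·Cp_c·(T_c,out − T_c,in)
T_c,out = -38.7 + 2634.2/(132 × 2.26) = -29.87 °C

T_c,out = -29.9 °C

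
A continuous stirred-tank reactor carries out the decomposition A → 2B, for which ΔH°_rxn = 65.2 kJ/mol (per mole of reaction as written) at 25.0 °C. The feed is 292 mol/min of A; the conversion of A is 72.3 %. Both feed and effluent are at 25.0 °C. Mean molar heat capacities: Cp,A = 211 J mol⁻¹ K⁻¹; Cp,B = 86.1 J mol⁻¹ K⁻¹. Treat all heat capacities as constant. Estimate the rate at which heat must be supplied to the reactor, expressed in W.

Extent of reaction ξ = 0.723 × 292 = 211.12 mol/min
Reaction term: ξ·ΔH°_rxn = 211.12 × 65.2 = 13765 kJ/min
Q = ΔH = 13765 kJ/min = 229.41 kW
Heat supplied = 229410 W

Q_in = 229000 W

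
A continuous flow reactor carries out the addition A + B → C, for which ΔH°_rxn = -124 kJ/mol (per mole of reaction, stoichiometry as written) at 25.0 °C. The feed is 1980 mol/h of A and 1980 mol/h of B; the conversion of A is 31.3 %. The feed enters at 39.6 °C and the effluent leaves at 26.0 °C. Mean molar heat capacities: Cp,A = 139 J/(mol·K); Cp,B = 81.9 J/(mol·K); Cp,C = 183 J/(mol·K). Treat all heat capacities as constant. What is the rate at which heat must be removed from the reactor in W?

Q_out = 23000 W

Extent of reaction ξ = 0.313 × 1980 = 619.74 mol/h
Reaction term: ξ·ΔH°_rxn = 619.74 × -124 = -76848 kJ/h
Sensible, feed 39.6→25 °C: -6385.8 kJ/h
Outlet flows (mol/h): A 1360.3, B 1360.3, C 619.74
Sensible, products 25→26.0 °C: 413.89 kJ/h
Q = ΔH = -82820 kJ/h = -23.005 kW
Heat removed = 23005 W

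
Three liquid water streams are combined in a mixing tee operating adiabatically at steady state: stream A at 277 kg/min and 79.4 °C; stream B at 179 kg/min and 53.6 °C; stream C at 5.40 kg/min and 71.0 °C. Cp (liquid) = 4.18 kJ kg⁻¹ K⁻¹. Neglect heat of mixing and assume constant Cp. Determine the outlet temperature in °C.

Adiabatic, steady state ⇒ Σ ṁᵢCp,ᵢ(T_out − Tᵢ) = 0
T_out = Σ ṁᵢCp,ᵢTᵢ / Σ ṁᵢCp,ᵢ
      = 133640 / 1928.7 = 69.293 °C

T_out = 69.3 °C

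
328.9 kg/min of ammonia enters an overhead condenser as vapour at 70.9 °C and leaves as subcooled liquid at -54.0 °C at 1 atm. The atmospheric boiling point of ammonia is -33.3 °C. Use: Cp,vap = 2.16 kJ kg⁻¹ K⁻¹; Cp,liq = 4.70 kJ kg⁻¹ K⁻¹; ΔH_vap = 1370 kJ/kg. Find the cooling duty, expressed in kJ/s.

Q_c = 9280 kJ/s

vapour 70.9→-33.3 °C: -225.07 kJ/kg
condensation at -33.3 °C: -1370 kJ/kg
liquid -33.3→-54.0 °C: -97.29 kJ/kg
Δh = -225.07 + -1370 + -97.29 = -1692.4 kJ/kg
Q = ṁ·Δh = 328.9 kg/min × -1692.4 kJ/kg = -556620 kJ/min
|Q| = 9277 kW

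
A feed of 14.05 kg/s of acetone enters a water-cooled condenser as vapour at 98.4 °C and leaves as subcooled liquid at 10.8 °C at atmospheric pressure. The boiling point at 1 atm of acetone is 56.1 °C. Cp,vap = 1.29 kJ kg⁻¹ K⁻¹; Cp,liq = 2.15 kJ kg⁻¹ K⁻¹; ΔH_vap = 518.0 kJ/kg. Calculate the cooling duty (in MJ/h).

vapour 98.4→56.1 °C: -54.567 kJ/kg
condensation at 56.1 °C: -518 kJ/kg
liquid 56.1→10.8 °C: -97.395 kJ/kg
Δh = -54.567 + -518 + -97.395 = -669.96 kJ/kg
Q = ṁ·Δh = 14.05 kg/s × -669.96 kJ/kg = -9413 kJ/s
|Q| = 9413 kW = 33887 MJ/h

Q_c = 33900 MJ/h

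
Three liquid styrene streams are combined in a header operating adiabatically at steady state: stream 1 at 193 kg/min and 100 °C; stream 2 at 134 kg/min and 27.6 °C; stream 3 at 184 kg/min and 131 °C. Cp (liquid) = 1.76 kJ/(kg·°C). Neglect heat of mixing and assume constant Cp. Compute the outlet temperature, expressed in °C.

T_out = 92.2 °C

Adiabatic, steady state ⇒ Σ ṁᵢCp,ᵢ(T_out − Tᵢ) = 0
T_out = Σ ṁᵢCp,ᵢTᵢ / Σ ṁᵢCp,ᵢ
      = 82900 / 899.36 = 92.177 °C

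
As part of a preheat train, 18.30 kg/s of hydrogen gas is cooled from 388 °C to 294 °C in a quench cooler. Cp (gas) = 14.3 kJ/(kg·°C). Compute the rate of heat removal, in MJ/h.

Q = ṁ·Cp·ΔT = 18.30 × 14.3 × (294 − 388) = -24599 kJ/s
Cooling duty = 88556 MJ/h

Q_c = 88600 MJ/h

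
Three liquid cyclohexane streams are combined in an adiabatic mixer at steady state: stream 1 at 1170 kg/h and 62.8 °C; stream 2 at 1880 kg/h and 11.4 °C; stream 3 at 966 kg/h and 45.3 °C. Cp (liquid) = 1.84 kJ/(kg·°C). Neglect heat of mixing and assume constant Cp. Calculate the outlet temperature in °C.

Adiabatic, steady state ⇒ Σ ṁᵢCp,ᵢ(T_out − Tᵢ) = 0
Σ ṁᵢCp,ᵢTᵢ = 1170×1.84×62.8 + 1880×1.84×11.4 + 966×1.84×45.3 = 255150
Σ ṁᵢCp,ᵢ = 1170×1.84 + 1880×1.84 + 966×1.84 = 7389.4
T_out = 255150 / 7389.4 = 34.529 °C

T_out = 34.5 °C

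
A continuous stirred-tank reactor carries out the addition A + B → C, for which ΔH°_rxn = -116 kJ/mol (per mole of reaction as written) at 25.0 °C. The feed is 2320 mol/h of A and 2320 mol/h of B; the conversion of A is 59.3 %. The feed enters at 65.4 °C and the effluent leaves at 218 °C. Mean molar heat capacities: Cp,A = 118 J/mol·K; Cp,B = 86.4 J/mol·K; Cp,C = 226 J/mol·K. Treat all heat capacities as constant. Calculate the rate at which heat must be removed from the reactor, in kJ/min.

Extent of reaction ξ = 0.593 × 2320 = 1375.8 mol/h
Reaction term: ξ·ΔH°_rxn = 1375.8 × -116 = -159590 kJ/h
Sensible, feed 65.4→25 °C: -19158 kJ/h
Outlet flows (mol/h): A 944.24, B 944.24, C 1375.8
Sensible, products 25→218 °C: 97257 kJ/h
Q = ΔH = -81489 kJ/h = -22.636 kW
Heat removed = 1358.1 kJ/min

Q_out = 1360 kJ/min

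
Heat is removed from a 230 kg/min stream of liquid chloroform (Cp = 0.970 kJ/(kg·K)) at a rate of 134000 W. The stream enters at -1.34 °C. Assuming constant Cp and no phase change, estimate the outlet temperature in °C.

Q = 134000 W = 8040 kJ/min
ΔT = Q/(ṁ·Cp) = 8040/(230×0.970) = 36.038 K
T_out = -1.34 − 36.038 = -37.378 °C

T_out = -37.4 °C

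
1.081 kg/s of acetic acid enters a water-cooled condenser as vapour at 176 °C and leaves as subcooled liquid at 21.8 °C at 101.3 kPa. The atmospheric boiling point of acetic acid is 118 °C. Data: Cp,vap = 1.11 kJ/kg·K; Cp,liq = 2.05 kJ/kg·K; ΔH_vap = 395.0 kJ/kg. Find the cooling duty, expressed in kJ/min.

Q_c = 42600 kJ/min

vapour 176→118 °C: -64.38 kJ/kg
condensation at 118 °C: -395 kJ/kg
liquid 118→21.8 °C: -197.21 kJ/kg
Δh = -64.38 + -395 + -197.21 = -656.59 kJ/kg
Q = ṁ·Δh = 1.081 kg/s × -656.59 kJ/kg = -709.77 kJ/s
|Q| = 709.77 kW = 42586 kJ/min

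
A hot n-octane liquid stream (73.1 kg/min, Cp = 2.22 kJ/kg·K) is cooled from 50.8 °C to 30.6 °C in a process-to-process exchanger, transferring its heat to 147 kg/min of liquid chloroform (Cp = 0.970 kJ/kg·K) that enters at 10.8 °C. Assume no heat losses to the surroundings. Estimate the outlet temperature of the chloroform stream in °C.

T_c,out = 33.8 °C

Heat released by hot stream: Q = 73.1 × 2.22 × (50.8 − 30.6) = 3278.1 kJ/min
Energy balance on cold side (adiabatic exchanger): Q = ṁ_c·Cp_c·(T_c,out − T_c,in)
T_c,out = 10.8 + 3278.1/(147 × 0.970) = 33.79 °C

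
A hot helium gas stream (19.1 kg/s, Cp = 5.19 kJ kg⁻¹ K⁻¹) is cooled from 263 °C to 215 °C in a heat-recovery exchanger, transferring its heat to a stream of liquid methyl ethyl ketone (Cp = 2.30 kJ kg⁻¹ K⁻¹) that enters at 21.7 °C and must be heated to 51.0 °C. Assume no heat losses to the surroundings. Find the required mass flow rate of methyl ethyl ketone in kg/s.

Heat released by hot stream: Q = 19.1 × 5.19 × (263 − 215) = 4758.2 kJ/s
Energy balance on cold side (adiabatic exchanger): Q = ṁ_c·Cp_c·(T_c,out − T_c,in)
ṁ_c = 4758.2 / [2.30 × (51.0 − 21.7)] = 70.607 kg/s

ṁ_c = 70.6 kg/s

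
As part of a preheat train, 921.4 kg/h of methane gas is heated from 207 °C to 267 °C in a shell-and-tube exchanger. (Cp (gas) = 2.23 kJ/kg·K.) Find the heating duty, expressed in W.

Q = ṁ·Cp·ΔT = 921.4 × 2.23 × (267 − 207) = 123280 kJ/h
Converting: 123280 / 3600 s = 34.245 kW
Heating duty = 34245 W

Q = 34200 W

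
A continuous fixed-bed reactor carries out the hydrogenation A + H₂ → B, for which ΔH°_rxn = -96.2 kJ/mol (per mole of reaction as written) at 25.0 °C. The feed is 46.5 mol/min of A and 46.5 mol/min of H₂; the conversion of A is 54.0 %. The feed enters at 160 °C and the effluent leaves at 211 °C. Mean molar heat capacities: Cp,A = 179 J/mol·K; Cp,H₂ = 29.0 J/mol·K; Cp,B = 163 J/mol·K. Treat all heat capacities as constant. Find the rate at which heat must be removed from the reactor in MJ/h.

Extent of reaction ξ = 0.540 × 46.5 = 25.11 mol/min
Reaction term: ξ·ΔH°_rxn = 25.11 × -96.2 = -2415.6 kJ/min
Sensible, feed 160→25 °C: -1305.7 kJ/min
Outlet flows (mol/min): A 21.39, H₂ 21.39, B 25.11
Sensible, products 25→211 °C: 1588.8 kJ/min
Q = ΔH = -2132.5 kJ/min = -35.541 kW
Heat removed = 127.95 MJ/h

Q_out = 128 MJ/h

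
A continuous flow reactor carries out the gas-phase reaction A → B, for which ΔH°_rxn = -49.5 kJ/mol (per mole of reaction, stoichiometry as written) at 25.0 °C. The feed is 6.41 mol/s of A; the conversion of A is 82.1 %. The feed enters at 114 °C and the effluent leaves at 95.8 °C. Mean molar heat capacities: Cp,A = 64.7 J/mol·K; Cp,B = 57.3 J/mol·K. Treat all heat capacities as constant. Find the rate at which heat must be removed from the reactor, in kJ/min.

Extent of reaction ξ = 0.821 × 6.41 = 5.2626 mol/s
Reaction term: ξ·ΔH°_rxn = 5.2626 × -49.5 = -260.5 kJ/s
Sensible, feed 114→25 °C: -36.911 kJ/s
Outlet flows (mol/s): A 1.1474, B 5.2626
Sensible, products 25→95.8 °C: 26.605 kJ/s
Q = ΔH = -270.8 kJ/s = -270.8 kW
Heat removed = 16248 kJ/min

Q_out = 16200 kJ/min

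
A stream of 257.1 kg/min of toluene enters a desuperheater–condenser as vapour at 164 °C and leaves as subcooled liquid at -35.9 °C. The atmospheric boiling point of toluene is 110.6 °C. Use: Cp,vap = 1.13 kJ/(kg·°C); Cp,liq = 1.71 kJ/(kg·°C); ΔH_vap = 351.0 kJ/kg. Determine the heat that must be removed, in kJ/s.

Q_c = 2840 kJ/s

vapour 164→110.6 °C: -60.342 kJ/kg
condensation at 110.6 °C: -351 kJ/kg
liquid 110.6→-35.9 °C: -250.51 kJ/kg
Δh = -60.342 + -351 + -250.51 = -661.86 kJ/kg
Q = ṁ·Δh = 257.1 kg/min × -661.86 kJ/kg = -170160 kJ/min
|Q| = 2836.1 kW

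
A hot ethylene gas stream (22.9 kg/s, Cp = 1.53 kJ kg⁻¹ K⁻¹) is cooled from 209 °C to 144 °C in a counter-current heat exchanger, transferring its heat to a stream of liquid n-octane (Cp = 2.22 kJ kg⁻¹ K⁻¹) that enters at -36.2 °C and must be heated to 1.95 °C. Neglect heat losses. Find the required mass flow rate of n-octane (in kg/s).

ṁ_c = 26.9 kg/s

Heat released by hot stream: Q = 22.9 × 1.53 × (209 − 144) = 2277.4 kJ/s
Energy balance on cold side (adiabatic exchanger): Q = ṁ_c·Cp_c·(T_c,out − T_c,in)
ṁ_c = 2277.4 / [2.22 × (1.95 − -36.2)] = 26.89 kg/s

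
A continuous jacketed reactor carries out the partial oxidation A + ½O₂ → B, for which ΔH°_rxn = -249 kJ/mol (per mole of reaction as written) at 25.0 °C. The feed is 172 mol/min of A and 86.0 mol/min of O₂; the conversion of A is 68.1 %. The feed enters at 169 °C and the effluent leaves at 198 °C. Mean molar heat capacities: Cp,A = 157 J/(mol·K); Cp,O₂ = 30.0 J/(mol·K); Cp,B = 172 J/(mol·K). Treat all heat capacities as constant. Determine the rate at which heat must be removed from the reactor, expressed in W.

Q_out = 472000 W

Extent of reaction ξ = 0.681 × 172 = 117.13 mol/min
Reaction term: ξ·ΔH°_rxn = 117.13 × -249 = -29166 kJ/min
Sensible, feed 169→25 °C: -4260.1 kJ/min
Outlet flows (mol/min): A 54.868, O₂ 27.434, B 117.13
Sensible, products 25→198 °C: 5118 kJ/min
Q = ΔH = -28308 kJ/min = -471.8 kW
Heat removed = 471800 W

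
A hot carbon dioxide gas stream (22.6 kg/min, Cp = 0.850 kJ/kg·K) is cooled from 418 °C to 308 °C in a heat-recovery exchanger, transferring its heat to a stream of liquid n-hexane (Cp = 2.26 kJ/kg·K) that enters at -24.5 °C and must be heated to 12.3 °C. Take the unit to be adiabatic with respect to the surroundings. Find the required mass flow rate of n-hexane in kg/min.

ṁ_c = 25.4 kg/min

Heat released by hot stream: Q = 22.6 × 0.850 × (418 − 308) = 2113.1 kJ/min
Energy balance on cold side (adiabatic exchanger): Q = ṁ_c·Cp_c·(T_c,out − T_c,in)
ṁ_c = 2113.1 / [2.26 × (12.3 − -24.5)] = 25.408 kg/min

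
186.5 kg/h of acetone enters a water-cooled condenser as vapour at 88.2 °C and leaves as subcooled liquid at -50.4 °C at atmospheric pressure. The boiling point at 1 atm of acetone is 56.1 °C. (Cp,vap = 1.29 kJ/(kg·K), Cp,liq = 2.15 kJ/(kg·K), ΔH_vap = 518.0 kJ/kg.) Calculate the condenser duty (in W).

Q_c = 40800 W

vapour 88.2→56.1 °C: -41.409 kJ/kg
condensation at 56.1 °C: -518 kJ/kg
liquid 56.1→-50.4 °C: -228.97 kJ/kg
Δh = -41.409 + -518 + -228.97 = -788.38 kJ/kg
Q = ṁ·Δh = 186.5 kg/h × -788.38 kJ/kg = -147030 kJ/h
|Q| = 40.843 kW = 40843 W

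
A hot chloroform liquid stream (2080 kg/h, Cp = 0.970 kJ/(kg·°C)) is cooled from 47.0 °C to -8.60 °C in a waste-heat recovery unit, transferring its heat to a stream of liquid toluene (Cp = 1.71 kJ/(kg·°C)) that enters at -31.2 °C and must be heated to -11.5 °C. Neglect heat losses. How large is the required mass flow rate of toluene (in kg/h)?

ṁ_c = 3330 kg/h

Heat released by hot stream: Q = 2080 × 0.970 × (47.0 − -8.60) = 112180 kJ/h
Energy balance on cold side (adiabatic exchanger): Q = ṁ_c·Cp_c·(T_c,out − T_c,in)
ṁ_c = 112180 / [1.71 × (-11.5 − -31.2)] = 3330 kg/h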